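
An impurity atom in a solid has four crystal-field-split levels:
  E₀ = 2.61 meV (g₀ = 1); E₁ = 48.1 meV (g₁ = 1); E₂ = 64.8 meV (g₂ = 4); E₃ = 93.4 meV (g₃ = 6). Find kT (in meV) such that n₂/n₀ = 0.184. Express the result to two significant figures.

20 meV

n₂/n₀ = (g₂/g₀) exp[−(E₂−E₀)/kT] = 0.184.
⇒ (E₂−E₀)/kT = ln((4/1)/0.184) = ln(21.74) = 3.079.
kT = 62.19 meV / 3.079 = 20 meV.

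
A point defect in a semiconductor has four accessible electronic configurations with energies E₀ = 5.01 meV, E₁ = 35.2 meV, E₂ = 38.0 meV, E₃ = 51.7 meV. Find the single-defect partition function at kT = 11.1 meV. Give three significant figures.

Z = 0.721

Eᵢ/kT = 0.45135, 3.1712, 3.4234, 4.6577.
Z = Σ e^(−Eᵢ/kT) = e^(−0.45135) + e^(−3.1712) + e^(−3.4234) + e^(−4.6577) = 0.63677 + 0.041953 + 0.032601 + 0.0094883 = 0.72081.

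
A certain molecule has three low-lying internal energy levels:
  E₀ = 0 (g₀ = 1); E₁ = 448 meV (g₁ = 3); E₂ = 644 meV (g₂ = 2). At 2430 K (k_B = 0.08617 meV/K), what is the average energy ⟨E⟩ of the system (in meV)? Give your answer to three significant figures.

151 meV

k_BT = 0.08617 × 2430 K = 209.39 meV.
Eᵢ/kT = 0, 2.1395, 3.0756.
Z = Σ gᵢe^(−Eᵢ/kT) = 1·e^(−0) + 3·e^(−2.1395) + 2·e^(−3.0756) = 1.0000 + 0.35314 + 0.092324 = 1.4455.
⟨E⟩ = Σ Eᵢ gᵢe^(−Eᵢ/kT) / Z = (0·1.0000 + 448·0.35314 + 644·0.092324) / 1.4455 = 151 meV.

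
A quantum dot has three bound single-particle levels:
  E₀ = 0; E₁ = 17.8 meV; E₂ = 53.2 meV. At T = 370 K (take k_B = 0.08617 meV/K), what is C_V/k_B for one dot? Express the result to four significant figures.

k_BT = 0.08617 × 370 K = 31.8829 meV.
Eᵢ/kT = 0, 0.558293, 1.66861.
Z = Σ e^(−Eᵢ/kT) = e^(−0) + e^(−0.558293) + e^(−1.66861) = 1.00000 + 0.572185 + 0.188509 = 1.76069.
⟨E⟩ = 11.4805 meV, ⟨E²⟩ = 405.987 meV².
C_V/k_B = (⟨E²⟩ − ⟨E⟩²)/(kT)² = (405.987 − 131.802)/1016.52 = 0.2697.

0.2697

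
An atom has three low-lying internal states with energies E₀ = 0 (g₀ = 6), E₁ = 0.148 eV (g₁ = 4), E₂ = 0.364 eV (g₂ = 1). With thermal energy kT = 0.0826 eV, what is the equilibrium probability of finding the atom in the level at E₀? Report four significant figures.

Eᵢ/kT = 0, 1.79177, 4.40678.
Z = Σ gᵢe^(−Eᵢ/kT) = 6·e^(−0) + 4·e^(−1.79177) + 1·e^(−4.40678) = 6.00000 + 0.666660 + 0.0121944 = 6.67885.
P₀ = g₀ e^(−E₀/kT) / Z = 6.00000/6.67885 = 0.8984.

0.8984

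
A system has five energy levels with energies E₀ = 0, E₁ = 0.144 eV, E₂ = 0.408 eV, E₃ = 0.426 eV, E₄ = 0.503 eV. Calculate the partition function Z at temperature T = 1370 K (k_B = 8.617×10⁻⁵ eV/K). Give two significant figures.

Z = 1.4

k_BT = 8.617×10⁻⁵ × 1370 K = 0.1181 eV.
Eᵢ/kT = 0, 1.219, 3.455, 3.607, 4.259.
Z = Σ e^(−Eᵢ/kT) = e^(−0) + e^(−1.219) + e^(−3.455) + e^(−3.607) + e^(−4.259) = 1.000 + 0.2955 + 0.03159 + 0.02713 + 0.01414 = 1.368.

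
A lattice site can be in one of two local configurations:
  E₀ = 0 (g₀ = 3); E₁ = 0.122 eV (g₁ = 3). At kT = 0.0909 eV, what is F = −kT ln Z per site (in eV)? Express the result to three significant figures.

Eᵢ/kT = 0, 1.3421.
Z = Σ gᵢe^(−Eᵢ/kT) = 3·e^(−0) + 3·e^(−1.3421) = 3.0000 + 0.78389 = 3.7839.
F = −kT ln Z = −0.0909 × ln(3.7839) = −0.0909 × 1.3308 = -0.121 eV.

-0.121 eV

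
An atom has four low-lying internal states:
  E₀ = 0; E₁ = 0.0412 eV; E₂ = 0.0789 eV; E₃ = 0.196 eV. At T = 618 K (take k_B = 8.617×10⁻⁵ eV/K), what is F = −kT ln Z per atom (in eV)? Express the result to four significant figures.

-0.02869 eV

k_BT = 8.617×10⁻⁵ × 618 K = 0.0532531 eV.
Eᵢ/kT = 0, 0.773664, 1.48160, 3.68054.
Z = Σ e^(−Eᵢ/kT) = e^(−0) + e^(−0.773664) + e^(−1.48160) + e^(−3.68054) = 1.00000 + 0.461320 + 0.227274 + 0.0252094 = 1.71380.
F = −kT ln Z = −0.0532531 × ln(1.71380) = −0.0532531 × 0.538713 = -0.02869 eV.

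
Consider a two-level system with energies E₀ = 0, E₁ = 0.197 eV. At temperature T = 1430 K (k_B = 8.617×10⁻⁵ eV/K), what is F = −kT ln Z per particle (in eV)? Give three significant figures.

-0.0227 eV

k_BT = 8.617×10⁻⁵ × 1430 K = 0.12322 eV.
Eᵢ/kT = 0, 1.5988.
Z = Σ e^(−Eᵢ/kT) = e^(−0) + e^(−1.5988) = 1.0000 + 0.20214 = 1.2021.
F = −kT ln Z = −0.12322 × ln(1.2021) = −0.12322 × 0.18407 = -0.0227 eV.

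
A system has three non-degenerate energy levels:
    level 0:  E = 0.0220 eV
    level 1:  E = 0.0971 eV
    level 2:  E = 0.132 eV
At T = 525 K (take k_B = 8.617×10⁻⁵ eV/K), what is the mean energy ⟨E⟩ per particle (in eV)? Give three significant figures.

0.0407 eV

k_BT = 8.617×10⁻⁵ × 525 K = 0.045239 eV.
Eᵢ/kT = 0.48631, 2.1464, 2.9178.
Z = Σ e^(−Eᵢ/kT) = e^(−0.48631) + e^(−2.1464) + e^(−2.9178) = 0.61489 + 0.11690 + 0.054052 = 0.78584.
⟨E⟩ = Σ Eᵢ e^(−Eᵢ/kT) / Z = (0.0220·0.61489 + 0.0971·0.11690 + 0.132·0.054052) / 0.78584 = 0.0407 eV.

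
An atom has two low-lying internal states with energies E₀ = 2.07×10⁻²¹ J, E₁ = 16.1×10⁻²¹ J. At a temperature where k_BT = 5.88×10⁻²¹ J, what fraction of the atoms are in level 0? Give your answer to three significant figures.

0.916

Eᵢ/kT = 0.35204, 2.7381.
Z = Σ e^(−Eᵢ/kT) = e^(−0.35204) + e^(−2.7381) = 0.70325 + 0.064693 = 0.76794.
P₀ = e^(−E₀/kT) / Z = 0.70325/0.76794 = 0.916.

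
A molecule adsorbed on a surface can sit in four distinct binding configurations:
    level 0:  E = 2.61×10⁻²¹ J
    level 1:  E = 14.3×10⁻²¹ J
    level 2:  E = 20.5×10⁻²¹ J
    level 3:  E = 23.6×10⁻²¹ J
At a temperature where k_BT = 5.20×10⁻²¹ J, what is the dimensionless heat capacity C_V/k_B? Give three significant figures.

Eᵢ/kT = 0.50192, 2.7500, 3.9423, 4.5385.
Z = Σ e^(−Eᵢ/kT) = e^(−0.50192) + e^(−2.7500) + e^(−3.9423) + e^(−4.5385) = 0.60537 + 0.063928 + 0.019404 + 0.010689 = 0.69939.
⟨E⟩ = 4.4957, ⟨E²⟩ = 44.760.
C_V/k_B = (⟨E²⟩ − ⟨E⟩²)/(kT)² = (44.760 − 20.211)/27.040 = 0.908.

0.908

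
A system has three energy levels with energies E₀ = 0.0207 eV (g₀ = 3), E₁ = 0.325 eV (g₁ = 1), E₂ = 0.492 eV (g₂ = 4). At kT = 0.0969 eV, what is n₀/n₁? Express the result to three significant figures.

n₀/n₁ = (g₀/g₁) exp[−(E₀−E₁)/kT] = (3/1) × exp(−(-0.3043 eV)/(0.0969 eV)) = (3/1) × exp(3.1404) = 69.3.

69.3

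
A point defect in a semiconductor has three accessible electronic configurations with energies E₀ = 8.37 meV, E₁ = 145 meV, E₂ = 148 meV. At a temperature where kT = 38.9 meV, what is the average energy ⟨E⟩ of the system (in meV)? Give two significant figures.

16 meV

Eᵢ/kT = 0.2152, 3.728, 3.805.
Z = Σ e^(−Eᵢ/kT) = e^(−0.2152) + e^(−3.728) + e^(−3.805) = 0.8064 + 0.02404 + 0.02226 = 0.8527.
⟨E⟩ = Σ Eᵢ e^(−Eᵢ/kT) / Z = (8.37·0.8064 + 145·0.02404 + 148·0.02226) / 0.8527 = 16 meV.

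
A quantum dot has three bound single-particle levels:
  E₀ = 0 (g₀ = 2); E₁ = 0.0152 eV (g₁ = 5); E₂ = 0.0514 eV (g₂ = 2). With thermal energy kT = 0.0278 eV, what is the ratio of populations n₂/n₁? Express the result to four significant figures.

0.1088

n₂/n₁ = (g₂/g₁) exp[−(E₂−E₁)/kT] = (2/5) × exp(−(0.0362 eV)/(0.0278 eV)) = (2/5) × exp(-1.30216) = 0.1088.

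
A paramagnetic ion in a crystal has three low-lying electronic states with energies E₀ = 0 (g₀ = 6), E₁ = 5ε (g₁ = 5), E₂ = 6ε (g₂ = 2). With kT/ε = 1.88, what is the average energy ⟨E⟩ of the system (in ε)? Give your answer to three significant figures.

Eᵢ/kT = 0, 2.6596, 3.1915.
Z = Σ gᵢe^(−Eᵢ/kT) = 6·e^(−0) + 5·e^(−2.6596) + 2·e^(−3.1915) = 6.0000 + 0.34988 + 0.082220 = 6.4321.
⟨E⟩ = Σ Eᵢ gᵢe^(−Eᵢ/kT) / Z = (0·6.0000 + 5·0.34988 + 6·0.082220) / 6.4321 = 0.349 ε.

0.349 ε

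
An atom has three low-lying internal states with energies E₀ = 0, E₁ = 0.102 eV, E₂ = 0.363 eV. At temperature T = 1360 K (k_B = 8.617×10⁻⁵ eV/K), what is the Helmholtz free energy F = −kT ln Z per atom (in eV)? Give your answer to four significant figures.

-0.04467 eV

k_BT = 8.617×10⁻⁵ × 1360 K = 0.117191 eV.
Eᵢ/kT = 0, 0.870374, 3.09751.
Z = Σ e^(−Eᵢ/kT) = e^(−0) + e^(−0.870374) + e^(−3.09751) = 1.00000 + 0.418795 + 0.0451615 = 1.46396.
F = −kT ln Z = −0.117191 × ln(1.46396) = −0.117191 × 0.381145 = -0.04467 eV.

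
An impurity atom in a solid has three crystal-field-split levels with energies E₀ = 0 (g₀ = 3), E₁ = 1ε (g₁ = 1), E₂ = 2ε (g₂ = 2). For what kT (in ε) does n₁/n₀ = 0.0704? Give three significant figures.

0.643 ε

n₁/n₀ = (g₁/g₀) exp[−(E₁−E₀)/kT] = 0.0704.
⇒ (E₁−E₀)/kT = ln((1/3)/0.0704) = ln(4.7348) = 1.5549.
kT = 1ε / 1.5549 = 0.643 ε.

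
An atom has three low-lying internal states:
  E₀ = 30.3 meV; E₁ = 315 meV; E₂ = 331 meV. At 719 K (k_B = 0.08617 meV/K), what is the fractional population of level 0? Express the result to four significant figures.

k_BT = 0.08617 × 719 K = 61.9562 meV.
Eᵢ/kT = 0.489055, 5.08424, 5.34248.
Z = Σ e^(−Eᵢ/kT) = e^(−0.489055) + e^(−5.08424) + e^(−5.34248) = 0.613206 + 0.00619359 + 0.00478399 = 0.624184.
P₀ = e^(−E₀/kT) / Z = 0.613206/0.624184 = 0.9824.

0.9824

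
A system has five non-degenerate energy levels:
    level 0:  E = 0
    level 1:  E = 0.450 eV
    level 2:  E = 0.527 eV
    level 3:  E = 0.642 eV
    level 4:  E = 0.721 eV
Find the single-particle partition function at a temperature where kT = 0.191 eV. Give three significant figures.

Z = 1.22

Eᵢ/kT = 0, 2.3560, 2.7592, 3.3613, 3.7749.
Z = Σ e^(−Eᵢ/kT) = e^(−0) + e^(−2.3560) + e^(−2.7592) + e^(−3.3613) + e^(−3.7749) = 1.0000 + 0.094799 + 0.063342 + 0.034690 + 0.022939 = 1.2158.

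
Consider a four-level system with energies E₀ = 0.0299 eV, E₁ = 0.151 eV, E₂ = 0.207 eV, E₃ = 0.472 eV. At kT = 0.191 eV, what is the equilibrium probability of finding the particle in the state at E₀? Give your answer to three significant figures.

Eᵢ/kT = 0.15654, 0.79058, 1.0838, 2.4712.
Z = Σ e^(−Eᵢ/kT) = e^(−0.15654) + e^(−0.79058) + e^(−1.0838) + e^(−2.4712) = 0.85510 + 0.45358 + 0.33831 + 0.084483 = 1.7315.
P₀ = e^(−E₀/kT) / Z = 0.85510/1.7315 = 0.494.

0.494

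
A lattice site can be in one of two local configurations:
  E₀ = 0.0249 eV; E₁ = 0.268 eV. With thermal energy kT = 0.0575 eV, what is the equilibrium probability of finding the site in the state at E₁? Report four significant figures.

0.01437

Eᵢ/kT = 0.433043, 4.66087.
Z = Σ e^(−Eᵢ/kT) = e^(−0.433043) + e^(−4.66087) = 0.648533 + 0.00945823 = 0.657991.
P₁ = e^(−E₁/kT) / Z = 0.00945823/0.657991 = 0.01437.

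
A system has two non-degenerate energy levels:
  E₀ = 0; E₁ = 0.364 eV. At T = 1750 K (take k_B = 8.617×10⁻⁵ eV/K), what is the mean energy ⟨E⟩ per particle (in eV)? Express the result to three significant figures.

k_BT = 8.617×10⁻⁵ × 1750 K = 0.15080 eV.
Eᵢ/kT = 0, 2.4138.
Z = Σ e^(−Eᵢ/kT) = e^(−0) + e^(−2.4138) = 1.0000 + 0.089475 = 1.0895.
⟨E⟩ = Σ Eᵢ e^(−Eᵢ/kT) / Z = (0·1.0000 + 0.364·0.089475) / 1.0895 = 0.0299 eV.

0.0299 eV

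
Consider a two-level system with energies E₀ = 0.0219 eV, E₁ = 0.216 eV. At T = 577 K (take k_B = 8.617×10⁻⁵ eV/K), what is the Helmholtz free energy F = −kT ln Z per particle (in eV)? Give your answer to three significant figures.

k_BT = 8.617×10⁻⁵ × 577 K = 0.049720 eV.
Eᵢ/kT = 0.44047, 4.3443.
Z = Σ e^(−Eᵢ/kT) = e^(−0.44047) + e^(−4.3443) = 0.64373 + 0.012981 = 0.65671.
F = −kT ln Z = −0.049720 × ln(0.65671) = −0.049720 × -0.42051 = 0.0209 eV.

0.0209 eV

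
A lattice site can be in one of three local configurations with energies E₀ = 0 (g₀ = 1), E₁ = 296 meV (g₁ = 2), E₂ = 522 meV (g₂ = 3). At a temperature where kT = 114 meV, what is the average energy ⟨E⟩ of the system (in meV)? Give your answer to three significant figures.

Eᵢ/kT = 0, 2.5965, 4.5789.
Z = Σ gᵢe^(−Eᵢ/kT) = 1·e^(−0) + 2·e^(−2.5965) + 3·e^(−4.5789) = 1.0000 + 0.14907 + 0.030799 = 1.1799.
⟨E⟩ = Σ Eᵢ gᵢe^(−Eᵢ/kT) / Z = (0·1.0000 + 296·0.14907 + 522·0.030799) / 1.1799 = 51.0 meV.

51.0 meV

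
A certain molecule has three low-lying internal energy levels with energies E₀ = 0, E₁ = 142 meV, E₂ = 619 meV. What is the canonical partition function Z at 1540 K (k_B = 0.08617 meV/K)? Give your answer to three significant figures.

Z = 1.35

k_BT = 0.08617 × 1540 K = 132.70 meV.
Eᵢ/kT = 0, 1.0701, 4.6647.
Z = Σ e^(−Eᵢ/kT) = e^(−0) + e^(−1.0701) + e^(−4.6647) = 1.0000 + 0.34297 + 0.0094221 = 1.3524.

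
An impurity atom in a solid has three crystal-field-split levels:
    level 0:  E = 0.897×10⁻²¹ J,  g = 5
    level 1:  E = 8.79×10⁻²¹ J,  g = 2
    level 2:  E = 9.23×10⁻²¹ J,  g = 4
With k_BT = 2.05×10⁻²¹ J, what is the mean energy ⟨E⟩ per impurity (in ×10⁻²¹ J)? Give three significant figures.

Eᵢ/kT = 0.43756, 4.2878, 4.5024.
Z = Σ gᵢe^(−Eᵢ/kT) = 5·e^(−0.43756) + 2·e^(−4.2878) + 4·e^(−4.5024) = 3.2280 + 0.027470 + 0.044329 = 3.2998.
⟨E⟩ = Σ Eᵢ gᵢe^(−Eᵢ/kT) / Z = (0.897·3.2280 + 8.79·0.027470 + 9.23·0.044329) / 3.2998 = 1.07 ×10⁻²¹ J.

1.07 ×10⁻²¹ J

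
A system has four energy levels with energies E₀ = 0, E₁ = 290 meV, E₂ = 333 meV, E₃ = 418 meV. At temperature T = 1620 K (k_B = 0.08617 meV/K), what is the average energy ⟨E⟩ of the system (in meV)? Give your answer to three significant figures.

69.4 meV

k_BT = 0.08617 × 1620 K = 139.60 meV.
Eᵢ/kT = 0, 2.0774, 2.3854, 2.9943.
Z = Σ e^(−Eᵢ/kT) = e^(−0) + e^(−2.0774) + e^(−2.3854) + e^(−2.9943) = 1.0000 + 0.12526 + 0.092052 + 0.050072 = 1.2674.
⟨E⟩ = Σ Eᵢ e^(−Eᵢ/kT) / Z = (0·1.0000 + 290·0.12526 + 333·0.092052 + 418·0.050072) / 1.2674 = 69.4 meV.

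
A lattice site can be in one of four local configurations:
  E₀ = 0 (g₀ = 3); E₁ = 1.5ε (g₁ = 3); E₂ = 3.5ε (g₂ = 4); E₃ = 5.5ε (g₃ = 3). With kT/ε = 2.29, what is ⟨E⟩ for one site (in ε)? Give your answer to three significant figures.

1.21 ε

Eᵢ/kT = 0, 0.65502, 1.5284, 2.4017.
Z = Σ gᵢe^(−Eᵢ/kT) = 3·e^(−0) + 3·e^(−0.65502) + 4·e^(−1.5284) + 3·e^(−2.4017) = 3.0000 + 1.5583 + 0.86753 + 0.27169 = 5.6975.
⟨E⟩ = Σ Eᵢ gᵢe^(−Eᵢ/kT) / Z = (0·3.0000 + 1.5·1.5583 + 3.5·0.86753 + 5.5·0.27169) / 5.6975 = 1.21 ε.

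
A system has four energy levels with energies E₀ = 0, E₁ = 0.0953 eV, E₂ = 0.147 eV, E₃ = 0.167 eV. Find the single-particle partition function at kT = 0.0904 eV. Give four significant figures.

Eᵢ/kT = 0, 1.05420, 1.62611, 1.84735.
Z = Σ e^(−Eᵢ/kT) = e^(−0) + e^(−1.05420) + e^(−1.62611) + e^(−1.84735) = 1.00000 + 0.348471 + 0.196693 + 0.157654 = 1.70282.

Z = 1.703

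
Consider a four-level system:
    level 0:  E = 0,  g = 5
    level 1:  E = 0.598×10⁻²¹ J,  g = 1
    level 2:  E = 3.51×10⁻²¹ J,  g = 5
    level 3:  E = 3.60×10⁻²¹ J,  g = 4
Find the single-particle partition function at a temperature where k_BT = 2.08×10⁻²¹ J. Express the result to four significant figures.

Eᵢ/kT = 0, 0.287500, 1.68750, 1.73077.
Z = Σ gᵢe^(−Eᵢ/kT) = 5·e^(−0) + 1·e^(−0.287500) + 5·e^(−1.68750) + 4·e^(−1.73077) = 5.00000 + 0.750137 + 0.924907 + 0.708592 = 7.38364.

Z = 7.384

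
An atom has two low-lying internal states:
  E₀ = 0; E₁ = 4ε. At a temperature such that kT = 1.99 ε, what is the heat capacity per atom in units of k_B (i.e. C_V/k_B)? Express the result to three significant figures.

0.421

Eᵢ/kT = 0, 2.0101.
Z = Σ e^(−Eᵢ/kT) = e^(−0) + e^(−2.0101) = 1.0000 + 0.13398 = 1.1340.
⟨E⟩ = 0.47259 ε, ⟨E²⟩ = 1.8904 ε².
C_V/k_B = (⟨E²⟩ − ⟨E⟩²)/(kT)² = (1.8904 − 0.22334)/3.9601 = 0.421.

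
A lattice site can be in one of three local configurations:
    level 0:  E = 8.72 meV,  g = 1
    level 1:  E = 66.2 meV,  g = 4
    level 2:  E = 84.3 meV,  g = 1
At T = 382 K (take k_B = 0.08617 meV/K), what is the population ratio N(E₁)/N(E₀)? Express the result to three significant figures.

k_BT = 0.08617 × 382 K = 32.917 meV.
n₁/n₀ = (g₁/g₀) exp[−(E₁−E₀)/kT] = (4/1) × exp(−(57.48 meV)/(32.917 meV)) = (4/1) × exp(-1.7462) = 0.698.

0.698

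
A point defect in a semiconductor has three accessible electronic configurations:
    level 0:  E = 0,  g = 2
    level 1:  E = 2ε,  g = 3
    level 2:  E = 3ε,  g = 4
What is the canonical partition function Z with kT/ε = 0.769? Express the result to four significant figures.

Eᵢ/kT = 0, 2.60078, 3.90117.
Z = Σ gᵢe^(−Eᵢ/kT) = 2·e^(−0) + 3·e^(−2.60078) + 4·e^(−3.90117) = 2.00000 + 0.222647 + 0.0808730 = 2.30352.

Z = 2.304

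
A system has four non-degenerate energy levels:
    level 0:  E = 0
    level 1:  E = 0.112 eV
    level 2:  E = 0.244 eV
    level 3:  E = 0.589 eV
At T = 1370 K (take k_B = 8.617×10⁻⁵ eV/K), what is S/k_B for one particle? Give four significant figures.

k_BT = 8.617×10⁻⁵ × 1370 K = 0.118053 eV.
Eᵢ/kT = 0, 0.948726, 2.06687, 4.98928.
Z = Σ e^(−Eᵢ/kT) = e^(−0) + e^(−0.948726) + e^(−2.06687) + e^(−4.98928) = 1.00000 + 0.387234 + 0.126581 + 0.00681057 = 1.52063.
⟨E⟩ = Σ EᵢPᵢ = 0.0514704 eV.
S/k_B = ln Z + ⟨E⟩/kT = ln(1.52063) + 0.0514704/0.118053 = 0.419125 + 0.435994 = 0.8551.

0.8551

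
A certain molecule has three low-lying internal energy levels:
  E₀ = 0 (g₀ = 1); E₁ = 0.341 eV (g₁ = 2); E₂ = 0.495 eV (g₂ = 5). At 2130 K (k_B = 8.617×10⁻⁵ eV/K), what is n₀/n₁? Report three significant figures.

3.21

k_BT = 8.617×10⁻⁵ × 2130 K = 0.18354 eV.
n₀/n₁ = (g₀/g₁) exp[−(E₀−E₁)/kT] = (1/2) × exp(−(-0.341 eV)/(0.18354 eV)) = (1/2) × exp(1.8579) = 3.21.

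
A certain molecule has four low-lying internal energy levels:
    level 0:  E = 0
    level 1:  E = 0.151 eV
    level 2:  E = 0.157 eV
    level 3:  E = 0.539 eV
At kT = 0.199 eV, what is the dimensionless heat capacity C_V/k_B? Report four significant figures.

Eᵢ/kT = 0, 0.758794, 0.788945, 2.70854.
Z = Σ e^(−Eᵢ/kT) = e^(−0) + e^(−0.758794) + e^(−0.788945) + e^(−2.70854) = 1.00000 + 0.468231 + 0.454324 + 0.0666340 = 1.98919.
⟨E⟩ = 0.0894573 eV, ⟨E²⟩ = 0.0207287 eV².
C_V/k_B = (⟨E²⟩ − ⟨E⟩²)/(kT)² = (0.0207287 − 0.00800261)/0.0396010 = 0.3214.

0.3214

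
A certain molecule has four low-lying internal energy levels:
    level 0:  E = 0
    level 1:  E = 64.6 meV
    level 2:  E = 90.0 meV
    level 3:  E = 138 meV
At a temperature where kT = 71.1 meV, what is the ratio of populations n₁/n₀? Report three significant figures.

n₁/n₀ = exp[−(E₁−E₀)/kT] = exp(−(64.6 meV)/(71.1 meV)) = exp(-0.90858) = 0.403.

0.403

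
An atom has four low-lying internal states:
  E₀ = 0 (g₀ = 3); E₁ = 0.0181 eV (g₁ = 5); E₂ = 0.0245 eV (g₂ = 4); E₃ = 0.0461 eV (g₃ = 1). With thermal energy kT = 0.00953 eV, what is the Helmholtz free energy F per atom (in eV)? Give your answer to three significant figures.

Eᵢ/kT = 0, 1.8993, 2.5708, 4.8374.
Z = Σ gᵢe^(−Eᵢ/kT) = 3·e^(−0) + 5·e^(−1.8993) + 4·e^(−2.5708) + 1·e^(−4.8374) = 3.0000 + 0.74837 + 0.30590 + 0.0079276 = 4.0622.
F = −kT ln Z = −0.00953 × ln(4.0622) = −0.00953 × 1.4017 = -0.0134 eV.

-0.0134 eV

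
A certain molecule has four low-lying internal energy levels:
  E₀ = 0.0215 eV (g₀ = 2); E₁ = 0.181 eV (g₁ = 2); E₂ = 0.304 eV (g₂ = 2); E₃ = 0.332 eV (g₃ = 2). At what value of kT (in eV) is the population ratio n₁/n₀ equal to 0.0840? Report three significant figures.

0.0644 eV

n₁/n₀ = (g₁/g₀) exp[−(E₁−E₀)/kT] = 0.0840.
⇒ (E₁−E₀)/kT = ln((2/2)/0.0840) = ln(11.905) = 2.4770.
kT = 0.1595 eV / 2.4770 = 0.0644 eV.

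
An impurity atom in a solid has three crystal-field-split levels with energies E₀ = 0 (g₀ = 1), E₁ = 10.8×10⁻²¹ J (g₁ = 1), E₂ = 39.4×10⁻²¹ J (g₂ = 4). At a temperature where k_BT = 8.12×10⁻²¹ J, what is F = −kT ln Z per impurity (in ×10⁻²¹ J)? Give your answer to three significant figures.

-2.10 ×10⁻²¹ J

Eᵢ/kT = 0, 1.3300, 4.8522.
Z = Σ gᵢe^(−Eᵢ/kT) = 1·e^(−0) + 1·e^(−1.3300) + 4·e^(−4.8522) = 1.0000 + 0.26448 + 0.031245 = 1.2957.
F = −kT ln Z = −8.12 × ln(1.2957) = −8.12 × 0.25905 = -2.10 ×10⁻²¹ J.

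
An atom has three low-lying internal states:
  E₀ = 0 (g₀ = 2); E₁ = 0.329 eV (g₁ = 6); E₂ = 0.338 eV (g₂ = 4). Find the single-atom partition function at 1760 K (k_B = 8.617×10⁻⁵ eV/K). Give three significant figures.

k_BT = 8.617×10⁻⁵ × 1760 K = 0.15166 eV.
Eᵢ/kT = 0, 2.1693, 2.2287.
Z = Σ gᵢe^(−Eᵢ/kT) = 2·e^(−0) + 6·e^(−2.1693) + 4·e^(−2.2287) = 2.0000 + 0.68555 + 0.43067 = 3.1162.

Z = 3.12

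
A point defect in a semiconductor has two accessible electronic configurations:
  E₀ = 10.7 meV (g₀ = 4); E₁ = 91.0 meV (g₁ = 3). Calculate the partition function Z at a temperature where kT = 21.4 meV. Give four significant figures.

Z = 2.469

Eᵢ/kT = 0.500000, 4.25234.
Z = Σ gᵢe^(−Eᵢ/kT) = 4·e^(−0.500000) + 3·e^(−4.25234) = 2.42612 + 0.0426927 = 2.46881.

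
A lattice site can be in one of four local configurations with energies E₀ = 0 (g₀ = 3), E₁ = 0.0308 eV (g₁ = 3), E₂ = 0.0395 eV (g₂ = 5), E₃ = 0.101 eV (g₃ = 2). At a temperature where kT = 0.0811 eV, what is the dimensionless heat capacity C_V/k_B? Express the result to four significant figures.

Eᵢ/kT = 0, 0.379778, 0.487053, 1.24538.
Z = Σ gᵢe^(−Eᵢ/kT) = 3·e^(−0) + 3·e^(−0.379778) + 5·e^(−0.487053) + 2·e^(−1.24538) = 3.00000 + 2.05204 + 3.07217 + 0.575663 = 8.69987.
⟨E⟩ = 0.0278965 eV, ⟨E²⟩ = 0.00144972 eV².
C_V/k_B = (⟨E²⟩ − ⟨E⟩²)/(kT)² = (0.00144972 − 0.000778215)/0.00657721 = 0.1021.

0.1021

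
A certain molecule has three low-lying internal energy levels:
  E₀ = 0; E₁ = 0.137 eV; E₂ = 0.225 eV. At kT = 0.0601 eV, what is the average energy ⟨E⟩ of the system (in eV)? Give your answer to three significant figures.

Eᵢ/kT = 0, 2.2795, 3.7438.
Z = Σ e^(−Eᵢ/kT) = e^(−0) + e^(−2.2795) + e^(−3.7438) = 1.0000 + 0.10234 + 0.023664 = 1.1260.
⟨E⟩ = Σ Eᵢ e^(−Eᵢ/kT) / Z = (0·1.0000 + 0.137·0.10234 + 0.225·0.023664) / 1.1260 = 0.0172 eV.

0.0172 eV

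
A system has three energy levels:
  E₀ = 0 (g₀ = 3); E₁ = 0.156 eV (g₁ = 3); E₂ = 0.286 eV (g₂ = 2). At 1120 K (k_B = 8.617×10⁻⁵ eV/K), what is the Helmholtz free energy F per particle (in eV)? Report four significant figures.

-0.1262 eV

k_BT = 8.617×10⁻⁵ × 1120 K = 0.0965104 eV.
Eᵢ/kT = 0, 1.61641, 2.96341.
Z = Σ gᵢe^(−Eᵢ/kT) = 3·e^(−0) + 3·e^(−1.61641) + 2·e^(−2.96341) = 3.00000 + 0.595831 + 0.103285 = 3.69912.
F = −kT ln Z = −0.0965104 × ln(3.69912) = −0.0965104 × 1.30809 = -0.1262 eV.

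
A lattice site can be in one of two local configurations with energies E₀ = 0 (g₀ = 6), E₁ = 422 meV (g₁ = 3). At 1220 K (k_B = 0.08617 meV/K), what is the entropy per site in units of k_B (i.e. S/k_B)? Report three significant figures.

1.84

k_BT = 0.08617 × 1220 K = 105.13 meV.
Eᵢ/kT = 0, 4.0141.
Z = Σ gᵢe^(−Eᵢ/kT) = 6·e^(−0) + 3·e^(−4.0141) = 6.0000 + 0.054178 = 6.0542.
⟨E⟩ = Σ EᵢPᵢ = 3.7764 meV.
S/k_B = ln Z + ⟨E⟩/kT = ln(6.0542) + 3.7764/105.13 = 1.8008 + 0.035921 = 1.84.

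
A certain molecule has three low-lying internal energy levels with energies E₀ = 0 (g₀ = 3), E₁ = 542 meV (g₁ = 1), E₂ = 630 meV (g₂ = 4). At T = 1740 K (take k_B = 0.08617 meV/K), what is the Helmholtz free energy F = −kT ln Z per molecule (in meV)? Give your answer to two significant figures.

-170 meV

k_BT = 0.08617 × 1740 K = 149.9 meV.
Eᵢ/kT = 0, 3.616, 4.203.
Z = Σ gᵢe^(−Eᵢ/kT) = 3·e^(−0) + 1·e^(−3.616) + 4·e^(−4.203) = 3.000 + 0.02689 + 0.05980 = 3.087.
F = −kT ln Z = −149.9 × ln(3.087) = −149.9 × 1.127 = -170 meV.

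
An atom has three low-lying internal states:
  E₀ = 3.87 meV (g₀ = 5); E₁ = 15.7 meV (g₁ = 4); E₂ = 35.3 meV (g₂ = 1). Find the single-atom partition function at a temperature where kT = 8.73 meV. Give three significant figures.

Z = 3.89

Eᵢ/kT = 0.44330, 1.7984, 4.0435.
Z = Σ gᵢe^(−Eᵢ/kT) = 5·e^(−0.44330) + 4·e^(−1.7984) + 1·e^(−4.0435) = 3.2096 + 0.66225 + 0.017536 = 3.8894.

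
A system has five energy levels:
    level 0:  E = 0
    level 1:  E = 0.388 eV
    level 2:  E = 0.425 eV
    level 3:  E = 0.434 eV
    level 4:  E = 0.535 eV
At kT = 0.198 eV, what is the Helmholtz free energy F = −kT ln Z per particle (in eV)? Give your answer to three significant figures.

Eᵢ/kT = 0, 1.9596, 2.1465, 2.1919, 2.7020.
Z = Σ e^(−Eᵢ/kT) = e^(−0) + e^(−1.9596) + e^(−2.1465) + e^(−2.1919) + e^(−2.7020) = 1.0000 + 0.14091 + 0.11689 + 0.11170 + 0.067071 = 1.4366.
F = −kT ln Z = −0.198 × ln(1.4366) = −0.198 × 0.36228 = -0.0717 eV.

-0.0717 eV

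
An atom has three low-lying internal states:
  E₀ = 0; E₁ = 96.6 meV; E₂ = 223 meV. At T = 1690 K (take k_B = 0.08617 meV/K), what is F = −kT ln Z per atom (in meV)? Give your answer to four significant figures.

-79.94 meV

k_BT = 0.08617 × 1690 K = 145.627 meV.
Eᵢ/kT = 0, 0.663339, 1.53131.
Z = Σ e^(−Eᵢ/kT) = e^(−0) + e^(−0.663339) + e^(−1.53131) = 1.00000 + 0.515128 + 0.216252 = 1.73138.
F = −kT ln Z = −145.627 × ln(1.73138) = −145.627 × 0.548919 = -79.94 meV.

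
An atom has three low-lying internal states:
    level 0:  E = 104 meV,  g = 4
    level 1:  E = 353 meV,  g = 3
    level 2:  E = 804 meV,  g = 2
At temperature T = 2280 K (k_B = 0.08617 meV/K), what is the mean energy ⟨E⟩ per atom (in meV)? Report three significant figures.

155 meV

k_BT = 0.08617 × 2280 K = 196.47 meV.
Eᵢ/kT = 0.52934, 1.7967, 4.0922.
Z = Σ gᵢe^(−Eᵢ/kT) = 4·e^(−0.52934) + 3·e^(−1.7967) + 2·e^(−4.0922) = 2.3560 + 0.49754 + 0.033405 = 2.8869.
⟨E⟩ = Σ Eᵢ gᵢe^(−Eᵢ/kT) / Z = (104·2.3560 + 353·0.49754 + 804·0.033405) / 2.8869 = 155 meV.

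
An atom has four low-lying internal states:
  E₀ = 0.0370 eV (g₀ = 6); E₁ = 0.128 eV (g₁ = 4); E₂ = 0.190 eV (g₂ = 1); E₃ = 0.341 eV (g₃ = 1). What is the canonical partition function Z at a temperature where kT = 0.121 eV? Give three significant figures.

Z = 6.08

Eᵢ/kT = 0.30579, 1.0579, 1.5702, 2.8182.
Z = Σ gᵢe^(−Eᵢ/kT) = 6·e^(−0.30579) + 4·e^(−1.0579) + 1·e^(−1.5702) + 1·e^(−2.8182) = 4.4192 + 1.3887 + 0.20800 + 0.059713 = 6.0756.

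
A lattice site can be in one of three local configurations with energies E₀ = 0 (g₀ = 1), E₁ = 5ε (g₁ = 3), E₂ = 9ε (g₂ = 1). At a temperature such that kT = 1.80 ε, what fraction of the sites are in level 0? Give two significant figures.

0.84

Eᵢ/kT = 0, 2.778, 5.000.
Z = Σ gᵢe^(−Eᵢ/kT) = 1·e^(−0) + 3·e^(−2.778) + 1·e^(−5.000) = 1.000 + 0.1865 + 0.006738 = 1.193.
P₀ = g₀ e^(−E₀/kT) / Z = 1.000/1.193 = 0.84.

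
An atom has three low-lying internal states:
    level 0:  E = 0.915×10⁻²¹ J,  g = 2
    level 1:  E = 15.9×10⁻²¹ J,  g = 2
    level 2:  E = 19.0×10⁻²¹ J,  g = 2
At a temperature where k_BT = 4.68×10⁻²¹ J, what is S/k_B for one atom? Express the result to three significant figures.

Eᵢ/kT = 0.19551, 3.3974, 4.0598.
Z = Σ gᵢe^(−Eᵢ/kT) = 2·e^(−0.19551) + 2·e^(−3.3974) + 2·e^(−4.0598) = 1.6448 + 0.066920 + 0.034505 = 1.7462.
⟨E⟩ = Σ EᵢPᵢ = 1.8466 ×10⁻²¹ J.
S/k_B = ln Z + ⟨E⟩/kT = ln(1.7462) + 1.8466/4.68 = 0.55744 + 0.39457 = 0.952.

0.952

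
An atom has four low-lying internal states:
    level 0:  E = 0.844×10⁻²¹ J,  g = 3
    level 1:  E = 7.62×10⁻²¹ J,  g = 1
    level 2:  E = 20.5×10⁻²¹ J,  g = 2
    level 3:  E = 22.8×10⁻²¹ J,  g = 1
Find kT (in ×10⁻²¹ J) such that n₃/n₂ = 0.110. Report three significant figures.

n₃/n₂ = (g₃/g₂) exp[−(E₃−E₂)/kT] = 0.110.
⇒ (E₃−E₂)/kT = ln((1/2)/0.110) = ln(4.5455) = 1.5141.
kT = 2.3 ×10⁻²¹ J / 1.5141 = 1.52 ×10⁻²¹ J.

1.52 ×10⁻²¹ J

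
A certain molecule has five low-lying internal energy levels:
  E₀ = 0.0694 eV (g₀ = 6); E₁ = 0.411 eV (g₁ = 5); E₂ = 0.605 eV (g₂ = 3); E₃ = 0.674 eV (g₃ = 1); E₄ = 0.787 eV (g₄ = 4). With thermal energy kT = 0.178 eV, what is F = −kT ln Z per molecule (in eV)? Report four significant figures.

-0.2766 eV

Eᵢ/kT = 0.389888, 2.30899, 3.39888, 3.78652, 4.42135.
Z = Σ gᵢe^(−Eᵢ/kT) = 6·e^(−0.389888) + 5·e^(−2.30899) + 3·e^(−3.39888) + 1·e^(−3.78652) + 4·e^(−4.42135) = 4.06280 + 0.496808 + 0.100232 + 0.0226744 + 0.0480720 = 4.73059.
F = −kT ln Z = −0.178 × ln(4.73059) = −0.178 × 1.55405 = -0.2766 eV.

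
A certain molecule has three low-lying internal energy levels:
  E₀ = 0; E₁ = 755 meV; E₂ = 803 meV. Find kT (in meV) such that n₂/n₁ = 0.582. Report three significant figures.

n₂/n₁ = exp[−(E₂−E₁)/kT] = 0.582.
⇒ (E₂−E₁)/kT = ln(1/0.582) = ln(1.7182) = 0.54128.
kT = 48 meV / 0.54128 = 88.7 meV.

88.7 meV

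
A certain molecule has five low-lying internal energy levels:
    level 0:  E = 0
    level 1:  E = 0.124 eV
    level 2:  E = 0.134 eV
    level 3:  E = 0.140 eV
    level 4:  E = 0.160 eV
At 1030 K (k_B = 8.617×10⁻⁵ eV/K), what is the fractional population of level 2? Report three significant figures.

0.120

k_BT = 8.617×10⁻⁵ × 1030 K = 0.088755 eV.
Eᵢ/kT = 0, 1.3971, 1.5098, 1.5774, 1.8027.
Z = Σ e^(−Eᵢ/kT) = e^(−0) + e^(−1.3971) + e^(−1.5098) + e^(−1.5774) + e^(−1.8027) = 1.0000 + 0.24731 + 0.22095 + 0.20651 + 0.16485 = 1.8396.
P₂ = e^(−E₂/kT) / Z = 0.22095/1.8396 = 0.120.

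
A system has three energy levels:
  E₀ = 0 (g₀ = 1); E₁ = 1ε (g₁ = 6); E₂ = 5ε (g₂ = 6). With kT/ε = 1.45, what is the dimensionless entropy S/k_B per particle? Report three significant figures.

Eᵢ/kT = 0, 0.68966, 3.4483.
Z = Σ gᵢe^(−Eᵢ/kT) = 1·e^(−0) + 6·e^(−0.68966) + 6·e^(−3.4483) = 1.0000 + 3.0105 + 0.19080 = 4.2013.
⟨E⟩ = Σ EᵢPᵢ = 0.94364 ε.
S/k_B = ln Z + ⟨E⟩/kT = ln(4.2013) + 0.94364/1.45 = 1.4354 + 0.65079 = 2.09.

2.09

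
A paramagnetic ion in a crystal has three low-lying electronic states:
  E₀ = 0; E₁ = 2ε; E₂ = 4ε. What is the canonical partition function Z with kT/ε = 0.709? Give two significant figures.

Z = 1.1

Eᵢ/kT = 0, 2.821, 5.642.
Z = Σ e^(−Eᵢ/kT) = e^(−0) + e^(−2.821) + e^(−5.642) = 1.000 + 0.05955 + 0.003546 = 1.063.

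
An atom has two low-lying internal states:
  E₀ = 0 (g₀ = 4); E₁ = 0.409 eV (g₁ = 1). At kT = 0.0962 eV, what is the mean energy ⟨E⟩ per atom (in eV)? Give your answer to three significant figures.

Eᵢ/kT = 0, 4.2516.
Z = Σ gᵢe^(−Eᵢ/kT) = 4·e^(−0) + 1·e^(−4.2516) = 4.0000 + 0.014241 = 4.0142.
⟨E⟩ = Σ Eᵢ gᵢe^(−Eᵢ/kT) / Z = (0·4.0000 + 0.409·0.014241) / 4.0142 = 0.00145 eV.

0.00145 eV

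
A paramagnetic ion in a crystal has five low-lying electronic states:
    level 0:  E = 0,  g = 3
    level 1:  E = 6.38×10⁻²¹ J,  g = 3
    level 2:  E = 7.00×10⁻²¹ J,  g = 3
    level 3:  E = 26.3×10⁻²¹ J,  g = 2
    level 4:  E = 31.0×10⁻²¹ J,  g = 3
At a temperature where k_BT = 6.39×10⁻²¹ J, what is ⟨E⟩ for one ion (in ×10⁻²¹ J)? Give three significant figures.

3.03 ×10⁻²¹ J

Eᵢ/kT = 0, 0.99844, 1.0955, 4.1158, 4.8513.
Z = Σ gᵢe^(−Eᵢ/kT) = 3·e^(−0) + 3·e^(−0.99844) + 3·e^(−1.0955) + 2·e^(−4.1158) + 3·e^(−4.8513) = 3.0000 + 1.1054 + 1.0031 + 0.032626 + 0.023455 = 5.1646.
⟨E⟩ = Σ Eᵢ gᵢe^(−Eᵢ/kT) / Z = (0·3.0000 + 6.38·1.1054 + 7.00·1.0031 + 26.3·0.032626 + 31.0·0.023455) / 5.1646 = 3.03 ×10⁻²¹ J.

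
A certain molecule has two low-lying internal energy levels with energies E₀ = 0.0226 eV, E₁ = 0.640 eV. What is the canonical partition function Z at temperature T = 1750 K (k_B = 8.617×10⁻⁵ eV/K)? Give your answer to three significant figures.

Z = 0.875

k_BT = 8.617×10⁻⁵ × 1750 K = 0.15080 eV.
Eᵢ/kT = 0.14987, 4.2440.
Z = Σ e^(−Eᵢ/kT) = e^(−0.14987) + e^(−4.2440) = 0.86082 + 0.014350 = 0.87517.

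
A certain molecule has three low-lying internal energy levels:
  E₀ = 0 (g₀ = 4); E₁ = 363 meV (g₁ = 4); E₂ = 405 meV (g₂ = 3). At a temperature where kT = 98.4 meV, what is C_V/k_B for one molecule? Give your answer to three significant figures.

Eᵢ/kT = 0, 3.6890, 4.1159.
Z = Σ gᵢe^(−Eᵢ/kT) = 4·e^(−0) + 4·e^(−3.6890) + 3·e^(−4.1159) = 4.0000 + 0.099988 + 0.048934 = 4.1489.
⟨E⟩ = 13.525 meV, ⟨E²⟩ = 5110.2 meV².
C_V/k_B = (⟨E²⟩ − ⟨E⟩²)/(kT)² = (5110.2 − 182.93)/9682.6 = 0.509.

0.509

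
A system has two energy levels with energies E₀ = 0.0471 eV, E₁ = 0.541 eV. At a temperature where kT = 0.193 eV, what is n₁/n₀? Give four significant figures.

0.07738

n₁/n₀ = exp[−(E₁−E₀)/kT] = exp(−(0.4939 eV)/(0.193 eV)) = exp(-2.55907) = 0.07738.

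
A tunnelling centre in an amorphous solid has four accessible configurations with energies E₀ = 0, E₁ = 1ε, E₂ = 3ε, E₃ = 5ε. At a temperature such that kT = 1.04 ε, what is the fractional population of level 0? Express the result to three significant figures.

0.691

Eᵢ/kT = 0, 0.96154, 2.8846, 4.8077.
Z = Σ e^(−Eᵢ/kT) = e^(−0) + e^(−0.96154) + e^(−2.8846) + e^(−4.8077) = 1.0000 + 0.38230 + 0.055877 + 0.0081666 = 1.4463.
P₀ = e^(−E₀/kT) / Z = 1.0000/1.4463 = 0.691.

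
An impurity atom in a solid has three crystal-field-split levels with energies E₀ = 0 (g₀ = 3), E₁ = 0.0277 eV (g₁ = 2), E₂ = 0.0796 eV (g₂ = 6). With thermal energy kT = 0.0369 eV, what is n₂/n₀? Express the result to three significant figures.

n₂/n₀ = (g₂/g₀) exp[−(E₂−E₀)/kT] = (6/3) × exp(−(0.0796 eV)/(0.0369 eV)) = (6/3) × exp(-2.1572) = 0.231.

0.231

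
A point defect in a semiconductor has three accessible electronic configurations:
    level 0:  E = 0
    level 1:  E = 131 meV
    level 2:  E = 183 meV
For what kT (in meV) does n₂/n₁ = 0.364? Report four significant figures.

51.45 meV

n₂/n₁ = exp[−(E₂−E₁)/kT] = 0.364.
⇒ (E₂−E₁)/kT = ln(1/0.364) = ln(2.74725) = 1.01060.
kT = 52 meV / 1.01060 = 51.45 meV.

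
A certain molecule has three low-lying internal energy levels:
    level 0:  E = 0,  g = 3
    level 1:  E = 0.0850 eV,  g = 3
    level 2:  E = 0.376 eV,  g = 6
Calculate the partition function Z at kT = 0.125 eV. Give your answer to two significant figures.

Z = 4.8

Eᵢ/kT = 0, 0.6800, 3.008.
Z = Σ gᵢe^(−Eᵢ/kT) = 3·e^(−0) + 3·e^(−0.6800) + 6·e^(−3.008) = 3.000 + 1.520 + 0.2963 = 4.816.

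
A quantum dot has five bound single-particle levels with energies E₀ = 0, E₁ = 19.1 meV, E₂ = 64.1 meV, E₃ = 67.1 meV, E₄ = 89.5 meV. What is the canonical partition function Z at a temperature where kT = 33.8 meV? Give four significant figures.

Z = 1.927

Eᵢ/kT = 0, 0.565089, 1.89645, 1.98521, 2.64793.
Z = Σ e^(−Eᵢ/kT) = e^(−0) + e^(−0.565089) + e^(−1.89645) + e^(−1.98521) + e^(−2.64793) = 1.00000 + 0.568310 + 0.150101 + 0.137352 + 0.0707976 = 1.92656.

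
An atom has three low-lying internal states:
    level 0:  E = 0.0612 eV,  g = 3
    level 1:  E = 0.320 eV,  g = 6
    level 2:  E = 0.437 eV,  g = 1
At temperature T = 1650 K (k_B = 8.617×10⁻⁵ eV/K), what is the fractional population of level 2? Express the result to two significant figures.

0.018

k_BT = 8.617×10⁻⁵ × 1650 K = 0.1422 eV.
Eᵢ/kT = 0.4304, 2.250, 3.073.
Z = Σ gᵢe^(−Eᵢ/kT) = 3·e^(−0.4304) + 6·e^(−2.250) + 1·e^(−3.073) = 1.951 + 0.6324 + 0.04628 = 2.630.
P₂ = g₂ e^(−E₂/kT) / Z = 0.04628/2.630 = 0.018.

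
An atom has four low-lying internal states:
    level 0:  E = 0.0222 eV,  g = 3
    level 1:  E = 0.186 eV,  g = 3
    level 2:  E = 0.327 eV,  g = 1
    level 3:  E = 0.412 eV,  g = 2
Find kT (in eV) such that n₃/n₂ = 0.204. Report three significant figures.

0.0372 eV

n₃/n₂ = (g₃/g₂) exp[−(E₃−E₂)/kT] = 0.204.
⇒ (E₃−E₂)/kT = ln((2/1)/0.204) = ln(9.8039) = 2.2828.
kT = 0.085 eV / 2.2828 = 0.0372 eV.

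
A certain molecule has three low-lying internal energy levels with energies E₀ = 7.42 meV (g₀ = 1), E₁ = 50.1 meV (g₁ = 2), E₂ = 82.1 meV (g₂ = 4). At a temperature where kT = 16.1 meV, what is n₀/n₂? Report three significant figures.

n₀/n₂ = (g₀/g₂) exp[−(E₀−E₂)/kT] = (1/4) × exp(−(-74.68 meV)/(16.1 meV)) = (1/4) × exp(4.6385) = 25.8.

25.8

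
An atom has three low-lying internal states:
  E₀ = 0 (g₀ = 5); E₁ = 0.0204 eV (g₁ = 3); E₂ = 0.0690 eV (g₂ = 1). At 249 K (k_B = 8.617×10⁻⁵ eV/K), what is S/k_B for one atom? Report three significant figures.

k_BT = 8.617×10⁻⁵ × 249 K = 0.021456 eV.
Eᵢ/kT = 0, 0.95078, 3.2159.
Z = Σ gᵢe^(−Eᵢ/kT) = 5·e^(−0) + 3·e^(−0.95078) + 1·e^(−3.2159) = 5.0000 + 1.1593 + 0.040119 = 6.1994.
⟨E⟩ = Σ EᵢPᵢ = 0.0042614 eV.
S/k_B = ln Z + ⟨E⟩/kT = ln(6.1994) + 0.0042614/0.021456 = 1.8245 + 0.19861 = 2.02.

2.02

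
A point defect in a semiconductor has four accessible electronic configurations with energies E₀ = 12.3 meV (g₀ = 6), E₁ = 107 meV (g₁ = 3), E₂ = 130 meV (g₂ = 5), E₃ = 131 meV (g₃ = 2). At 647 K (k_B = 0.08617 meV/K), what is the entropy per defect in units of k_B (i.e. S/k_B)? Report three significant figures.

2.37

k_BT = 0.08617 × 647 K = 55.752 meV.
Eᵢ/kT = 0.22062, 1.9192, 2.3318, 2.3497.
Z = Σ gᵢe^(−Eᵢ/kT) = 6·e^(−0.22062) + 3·e^(−1.9192) + 5·e^(−2.3318) + 2·e^(−2.3497) = 4.8121 + 0.44017 + 0.48560 + 0.19080 = 5.9287.
⟨E⟩ = Σ EᵢPᵢ = 32.791 meV.
S/k_B = ln Z + ⟨E⟩/kT = ln(5.9287) + 32.791/55.752 = 1.7798 + 0.58816 = 2.37.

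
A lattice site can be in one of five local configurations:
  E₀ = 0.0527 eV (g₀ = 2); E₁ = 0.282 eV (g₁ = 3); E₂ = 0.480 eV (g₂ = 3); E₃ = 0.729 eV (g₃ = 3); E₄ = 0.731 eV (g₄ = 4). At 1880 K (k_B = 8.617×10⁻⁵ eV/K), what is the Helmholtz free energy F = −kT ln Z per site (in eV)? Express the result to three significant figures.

k_BT = 8.617×10⁻⁵ × 1880 K = 0.16200 eV.
Eᵢ/kT = 0.32531, 1.7407, 2.9630, 4.5000, 4.5123.
Z = Σ gᵢe^(−Eᵢ/kT) = 2·e^(−0.32531) + 3·e^(−1.7407) + 3·e^(−2.9630) + 3·e^(−4.5000) + 4·e^(−4.5123) = 1.4446 + 0.52619 + 0.15499 + 0.033327 + 0.043893 = 2.2030.
F = −kT ln Z = −0.16200 × ln(2.2030) = −0.16200 × 0.78982 = -0.128 eV.

-0.128 eV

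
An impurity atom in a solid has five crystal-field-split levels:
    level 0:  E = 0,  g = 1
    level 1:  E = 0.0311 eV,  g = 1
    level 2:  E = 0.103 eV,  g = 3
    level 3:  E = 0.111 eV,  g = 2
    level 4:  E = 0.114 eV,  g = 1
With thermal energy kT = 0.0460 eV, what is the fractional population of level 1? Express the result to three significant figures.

0.243

Eᵢ/kT = 0, 0.67609, 2.2391, 2.4130, 2.4783.
Z = Σ gᵢe^(−Eᵢ/kT) = 1·e^(−0) + 1·e^(−0.67609) + 3·e^(−2.2391) + 2·e^(−2.4130) + 1·e^(−2.4783) = 1.0000 + 0.50860 + 0.31966 + 0.17909 + 0.083886 = 2.0912.
P₁ = g₁ e^(−E₁/kT) / Z = 0.50860/2.0912 = 0.243.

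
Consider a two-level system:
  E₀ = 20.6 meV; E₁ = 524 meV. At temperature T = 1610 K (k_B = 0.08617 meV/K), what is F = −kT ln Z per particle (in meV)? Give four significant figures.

k_BT = 0.08617 × 1610 K = 138.734 meV.
Eᵢ/kT = 0.148486, 3.77701.
Z = Σ e^(−Eᵢ/kT) = e^(−0.148486) + e^(−3.77701) = 0.862012 + 0.0228910 = 0.884903.
F = −kT ln Z = −138.734 × ln(0.884903) = −138.734 × -0.122277 = 16.96 meV.

16.96 meV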